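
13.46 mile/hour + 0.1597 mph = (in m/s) 6.089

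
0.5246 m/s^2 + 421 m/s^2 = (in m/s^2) 421.5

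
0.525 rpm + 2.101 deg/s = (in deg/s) 5.251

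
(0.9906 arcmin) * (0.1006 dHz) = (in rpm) 2.768e-05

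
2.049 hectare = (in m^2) 2.049e+04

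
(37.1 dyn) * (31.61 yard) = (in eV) 6.693e+16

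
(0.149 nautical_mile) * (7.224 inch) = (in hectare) 0.005063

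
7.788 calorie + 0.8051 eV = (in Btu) 0.03088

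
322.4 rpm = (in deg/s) 1934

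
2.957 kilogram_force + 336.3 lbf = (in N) 1525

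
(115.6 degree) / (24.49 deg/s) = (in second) 4.72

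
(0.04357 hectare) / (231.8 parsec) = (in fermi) 0.06091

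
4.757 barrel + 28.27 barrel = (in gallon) 1387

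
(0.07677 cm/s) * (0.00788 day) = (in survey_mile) 0.0003248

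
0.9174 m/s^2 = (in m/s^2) 0.9174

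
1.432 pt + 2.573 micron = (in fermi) 5.078e+11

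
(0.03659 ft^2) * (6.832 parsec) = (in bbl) 4.507e+15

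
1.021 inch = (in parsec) 8.404e-19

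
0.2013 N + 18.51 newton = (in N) 18.71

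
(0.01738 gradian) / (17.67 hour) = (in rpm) 4.098e-08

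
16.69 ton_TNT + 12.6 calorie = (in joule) 6.983e+10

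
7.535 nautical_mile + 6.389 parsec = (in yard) 2.156e+17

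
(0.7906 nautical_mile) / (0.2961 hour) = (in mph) 3.073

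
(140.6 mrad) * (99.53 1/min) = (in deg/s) 13.36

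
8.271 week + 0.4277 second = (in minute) 8.337e+04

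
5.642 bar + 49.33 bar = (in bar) 54.97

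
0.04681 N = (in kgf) 0.004773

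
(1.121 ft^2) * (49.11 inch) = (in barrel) 0.8171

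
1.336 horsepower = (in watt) 996.3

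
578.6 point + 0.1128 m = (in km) 0.0003169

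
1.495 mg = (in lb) 3.296e-06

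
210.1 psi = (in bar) 14.49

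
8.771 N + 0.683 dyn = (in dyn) 8.771e+05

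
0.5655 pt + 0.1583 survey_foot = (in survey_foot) 0.159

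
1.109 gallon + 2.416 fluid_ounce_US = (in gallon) 1.128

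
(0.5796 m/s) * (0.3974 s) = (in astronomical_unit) 1.54e-12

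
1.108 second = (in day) 1.282e-05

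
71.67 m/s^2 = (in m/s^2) 71.67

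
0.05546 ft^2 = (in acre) 1.273e-06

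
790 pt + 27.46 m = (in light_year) 2.932e-15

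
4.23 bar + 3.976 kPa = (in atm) 4.214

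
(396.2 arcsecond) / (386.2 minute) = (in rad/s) 8.289e-08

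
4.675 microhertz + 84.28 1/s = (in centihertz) 8428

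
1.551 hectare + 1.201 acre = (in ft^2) 2.193e+05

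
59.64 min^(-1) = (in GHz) 9.94e-10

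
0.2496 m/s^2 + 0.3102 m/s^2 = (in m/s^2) 0.5598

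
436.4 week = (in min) 4.399e+06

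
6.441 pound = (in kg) 2.922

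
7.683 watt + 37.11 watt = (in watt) 44.79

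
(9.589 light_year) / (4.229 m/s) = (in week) 3.547e+10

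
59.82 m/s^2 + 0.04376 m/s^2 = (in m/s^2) 59.86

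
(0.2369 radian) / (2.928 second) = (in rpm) 0.7726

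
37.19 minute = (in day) 0.02583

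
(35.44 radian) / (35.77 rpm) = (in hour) 0.002628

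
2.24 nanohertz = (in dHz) 2.24e-08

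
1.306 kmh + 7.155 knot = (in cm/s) 404.4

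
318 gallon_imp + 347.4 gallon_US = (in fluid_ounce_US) 9.335e+04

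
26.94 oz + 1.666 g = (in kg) 0.7654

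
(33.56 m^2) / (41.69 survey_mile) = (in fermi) 5.002e+11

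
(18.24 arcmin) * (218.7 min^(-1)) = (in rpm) 0.1847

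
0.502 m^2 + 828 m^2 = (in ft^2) 8918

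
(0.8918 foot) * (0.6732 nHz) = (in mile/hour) 4.093e-10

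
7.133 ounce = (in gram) 202.2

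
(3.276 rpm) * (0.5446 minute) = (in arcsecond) 2.312e+06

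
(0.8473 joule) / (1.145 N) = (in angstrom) 7.4e+09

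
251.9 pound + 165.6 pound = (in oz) 6680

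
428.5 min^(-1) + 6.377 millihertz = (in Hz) 7.148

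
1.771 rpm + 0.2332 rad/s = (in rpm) 3.998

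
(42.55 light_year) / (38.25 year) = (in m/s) 3.337e+08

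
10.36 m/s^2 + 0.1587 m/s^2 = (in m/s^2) 10.52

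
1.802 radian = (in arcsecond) 3.717e+05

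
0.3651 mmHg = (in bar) 0.0004868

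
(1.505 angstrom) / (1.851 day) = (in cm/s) 9.411e-14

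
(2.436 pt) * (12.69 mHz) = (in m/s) 1.091e-05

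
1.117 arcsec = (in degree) 0.0003103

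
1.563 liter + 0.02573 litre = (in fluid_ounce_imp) 55.92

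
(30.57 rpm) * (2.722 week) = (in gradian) 3.355e+08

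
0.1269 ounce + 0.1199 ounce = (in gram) 6.997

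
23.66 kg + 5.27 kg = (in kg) 28.93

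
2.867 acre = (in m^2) 1.16e+04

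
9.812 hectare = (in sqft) 1.056e+06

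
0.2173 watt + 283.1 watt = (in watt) 283.3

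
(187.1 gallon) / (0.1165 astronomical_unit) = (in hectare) 4.064e-15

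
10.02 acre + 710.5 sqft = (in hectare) 4.062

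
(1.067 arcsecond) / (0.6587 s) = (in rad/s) 7.853e-06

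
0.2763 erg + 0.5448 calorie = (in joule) 2.279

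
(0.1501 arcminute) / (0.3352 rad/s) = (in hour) 3.618e-08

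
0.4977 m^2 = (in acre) 0.000123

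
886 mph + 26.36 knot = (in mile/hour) 916.3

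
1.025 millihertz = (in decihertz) 0.01025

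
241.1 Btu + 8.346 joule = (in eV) 1.588e+24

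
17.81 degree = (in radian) 0.3108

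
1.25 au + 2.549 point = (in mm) 1.87e+14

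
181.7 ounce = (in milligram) 5.151e+06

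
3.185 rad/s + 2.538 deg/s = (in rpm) 30.84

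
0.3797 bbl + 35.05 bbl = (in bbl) 35.43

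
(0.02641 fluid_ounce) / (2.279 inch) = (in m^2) 1.349e-05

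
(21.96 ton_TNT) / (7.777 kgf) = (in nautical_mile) 6.505e+05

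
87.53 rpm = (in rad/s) 9.166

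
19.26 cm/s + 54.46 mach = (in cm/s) 1.854e+06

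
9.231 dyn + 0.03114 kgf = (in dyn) 3.055e+04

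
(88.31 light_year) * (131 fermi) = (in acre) 27.05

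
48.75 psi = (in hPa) 3361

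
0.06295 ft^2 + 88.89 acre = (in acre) 88.89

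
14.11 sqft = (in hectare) 0.0001311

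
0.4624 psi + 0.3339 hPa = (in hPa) 32.22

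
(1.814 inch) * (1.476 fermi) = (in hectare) 6.801e-21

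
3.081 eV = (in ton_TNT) 1.18e-28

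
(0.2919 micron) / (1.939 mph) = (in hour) 9.354e-11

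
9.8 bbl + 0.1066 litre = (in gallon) 411.6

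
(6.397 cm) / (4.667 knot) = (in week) 4.405e-08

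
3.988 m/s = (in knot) 7.752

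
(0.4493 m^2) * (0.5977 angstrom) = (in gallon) 7.094e-09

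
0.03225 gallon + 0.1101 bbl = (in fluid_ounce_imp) 620.4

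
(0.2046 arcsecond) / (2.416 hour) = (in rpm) 1.089e-09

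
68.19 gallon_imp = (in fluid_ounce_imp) 1.091e+04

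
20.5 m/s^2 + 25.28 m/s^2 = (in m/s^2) 45.78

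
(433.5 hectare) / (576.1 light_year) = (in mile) 4.942e-16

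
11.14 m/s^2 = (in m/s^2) 11.14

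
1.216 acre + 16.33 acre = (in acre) 17.55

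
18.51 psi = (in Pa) 1.276e+05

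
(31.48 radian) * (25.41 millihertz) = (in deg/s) 45.83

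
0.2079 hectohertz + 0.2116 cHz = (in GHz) 2.079e-08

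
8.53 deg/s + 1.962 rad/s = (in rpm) 20.16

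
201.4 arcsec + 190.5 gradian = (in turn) 0.4764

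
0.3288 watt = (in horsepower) 0.0004409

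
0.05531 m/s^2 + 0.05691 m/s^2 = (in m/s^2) 0.1122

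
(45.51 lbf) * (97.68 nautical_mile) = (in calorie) 8.753e+06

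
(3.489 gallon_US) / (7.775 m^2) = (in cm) 0.1699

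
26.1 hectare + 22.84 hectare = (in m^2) 4.894e+05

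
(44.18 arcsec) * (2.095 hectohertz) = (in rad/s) 0.04487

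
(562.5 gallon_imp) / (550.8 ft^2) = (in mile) 3.105e-05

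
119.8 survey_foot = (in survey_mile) 0.02269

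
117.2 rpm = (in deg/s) 703.2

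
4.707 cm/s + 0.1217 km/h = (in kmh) 0.2912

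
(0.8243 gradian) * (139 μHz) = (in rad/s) 1.8e-06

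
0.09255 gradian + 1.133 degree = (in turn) 0.003379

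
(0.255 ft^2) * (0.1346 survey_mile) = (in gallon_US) 1356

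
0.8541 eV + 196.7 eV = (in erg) 3.165e-10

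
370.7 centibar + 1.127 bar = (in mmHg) 3626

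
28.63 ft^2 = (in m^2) 2.66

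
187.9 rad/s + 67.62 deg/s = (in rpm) 1806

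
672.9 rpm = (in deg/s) 4037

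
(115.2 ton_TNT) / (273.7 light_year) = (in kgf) 1.898e-08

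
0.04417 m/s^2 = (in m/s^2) 0.04417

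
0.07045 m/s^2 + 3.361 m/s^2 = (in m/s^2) 3.431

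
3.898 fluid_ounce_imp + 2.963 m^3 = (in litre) 2963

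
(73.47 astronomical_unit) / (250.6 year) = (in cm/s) 1.391e+05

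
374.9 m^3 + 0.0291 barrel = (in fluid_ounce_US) 1.268e+07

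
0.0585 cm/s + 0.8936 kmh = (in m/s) 0.2488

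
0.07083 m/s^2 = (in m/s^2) 0.07083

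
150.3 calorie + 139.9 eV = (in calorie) 150.3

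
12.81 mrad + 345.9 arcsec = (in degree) 0.83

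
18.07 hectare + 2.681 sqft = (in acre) 44.65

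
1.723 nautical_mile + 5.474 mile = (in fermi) 1.2e+19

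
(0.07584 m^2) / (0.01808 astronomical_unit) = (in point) 7.948e-08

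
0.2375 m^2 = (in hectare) 2.375e-05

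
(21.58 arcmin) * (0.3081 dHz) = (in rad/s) 0.0001934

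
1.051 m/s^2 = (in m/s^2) 1.051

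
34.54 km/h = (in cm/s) 959.4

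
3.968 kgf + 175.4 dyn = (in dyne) 3.891e+06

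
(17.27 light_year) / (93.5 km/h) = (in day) 7.281e+10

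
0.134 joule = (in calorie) 0.03203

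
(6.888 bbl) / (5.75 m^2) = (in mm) 190.5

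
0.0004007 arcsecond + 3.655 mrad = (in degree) 0.2094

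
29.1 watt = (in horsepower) 0.03902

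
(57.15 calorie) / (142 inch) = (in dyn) 6.63e+06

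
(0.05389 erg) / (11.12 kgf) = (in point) 1.401e-07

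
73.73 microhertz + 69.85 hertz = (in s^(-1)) 69.85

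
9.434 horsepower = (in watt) 7035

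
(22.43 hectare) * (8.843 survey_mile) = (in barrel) 2.008e+10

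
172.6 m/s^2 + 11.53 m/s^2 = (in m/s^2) 184.1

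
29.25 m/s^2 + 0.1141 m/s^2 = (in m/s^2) 29.36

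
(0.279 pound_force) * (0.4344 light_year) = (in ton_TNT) 1.219e+06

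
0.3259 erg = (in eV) 2.034e+11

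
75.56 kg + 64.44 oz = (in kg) 77.39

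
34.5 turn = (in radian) 216.8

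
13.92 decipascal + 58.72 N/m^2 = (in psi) 0.008719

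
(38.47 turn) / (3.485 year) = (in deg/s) 0.000126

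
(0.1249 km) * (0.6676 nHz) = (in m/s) 8.338e-08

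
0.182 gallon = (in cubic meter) 0.0006889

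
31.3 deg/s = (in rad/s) 0.5463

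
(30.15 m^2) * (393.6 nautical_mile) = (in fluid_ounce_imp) 7.735e+11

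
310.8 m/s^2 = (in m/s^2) 310.8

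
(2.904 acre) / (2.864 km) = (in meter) 4.103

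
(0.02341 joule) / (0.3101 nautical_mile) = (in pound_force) 9.164e-06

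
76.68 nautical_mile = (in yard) 1.553e+05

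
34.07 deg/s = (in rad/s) 0.5946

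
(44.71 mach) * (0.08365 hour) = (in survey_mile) 2849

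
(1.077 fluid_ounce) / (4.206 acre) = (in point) 5.304e-06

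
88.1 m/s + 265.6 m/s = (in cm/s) 3.537e+04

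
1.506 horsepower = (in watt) 1123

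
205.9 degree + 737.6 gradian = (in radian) 15.18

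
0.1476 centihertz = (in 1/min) 0.08856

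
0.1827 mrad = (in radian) 0.0001827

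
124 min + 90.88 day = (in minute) 1.31e+05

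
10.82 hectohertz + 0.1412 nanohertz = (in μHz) 1.082e+09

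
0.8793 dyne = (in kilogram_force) 8.966e-07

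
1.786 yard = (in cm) 163.3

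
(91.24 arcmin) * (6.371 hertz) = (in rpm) 1.615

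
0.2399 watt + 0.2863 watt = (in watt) 0.5262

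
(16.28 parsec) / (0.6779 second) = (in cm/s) 7.41e+19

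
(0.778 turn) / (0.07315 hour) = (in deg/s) 1.064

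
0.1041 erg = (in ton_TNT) 2.488e-18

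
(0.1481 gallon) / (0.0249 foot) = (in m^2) 0.07387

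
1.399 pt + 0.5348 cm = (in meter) 0.005842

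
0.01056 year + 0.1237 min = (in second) 3.33e+05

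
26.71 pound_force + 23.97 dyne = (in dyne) 1.188e+07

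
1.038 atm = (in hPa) 1052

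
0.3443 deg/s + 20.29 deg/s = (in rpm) 3.439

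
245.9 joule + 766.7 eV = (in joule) 245.9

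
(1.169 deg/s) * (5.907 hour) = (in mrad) 4.339e+05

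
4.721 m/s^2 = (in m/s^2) 4.721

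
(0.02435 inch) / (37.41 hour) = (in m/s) 4.592e-09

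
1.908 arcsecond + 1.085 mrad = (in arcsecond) 225.7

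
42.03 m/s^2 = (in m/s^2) 42.03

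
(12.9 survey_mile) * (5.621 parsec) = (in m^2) 3.601e+21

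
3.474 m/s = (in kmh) 12.51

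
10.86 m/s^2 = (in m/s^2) 10.86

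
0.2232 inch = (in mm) 5.669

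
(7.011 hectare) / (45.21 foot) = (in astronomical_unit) 3.401e-08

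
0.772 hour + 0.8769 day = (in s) 7.854e+04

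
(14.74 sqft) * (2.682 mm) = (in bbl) 0.0231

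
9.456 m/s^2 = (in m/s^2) 9.456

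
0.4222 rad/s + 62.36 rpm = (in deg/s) 398.4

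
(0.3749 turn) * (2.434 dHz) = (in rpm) 5.475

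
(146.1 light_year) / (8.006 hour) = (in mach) 1.408e+11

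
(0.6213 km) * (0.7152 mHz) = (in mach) 0.001305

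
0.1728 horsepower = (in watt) 128.9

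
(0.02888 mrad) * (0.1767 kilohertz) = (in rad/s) 0.005103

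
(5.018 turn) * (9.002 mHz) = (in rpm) 2.71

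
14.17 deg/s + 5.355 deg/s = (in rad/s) 0.3408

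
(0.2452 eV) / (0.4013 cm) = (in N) 9.79e-18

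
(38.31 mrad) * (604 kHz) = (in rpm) 2.21e+05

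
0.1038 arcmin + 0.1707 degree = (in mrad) 3.009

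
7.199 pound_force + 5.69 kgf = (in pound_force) 19.74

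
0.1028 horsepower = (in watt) 76.66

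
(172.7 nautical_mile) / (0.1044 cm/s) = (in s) 3.064e+08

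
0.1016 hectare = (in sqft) 1.094e+04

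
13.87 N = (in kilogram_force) 1.414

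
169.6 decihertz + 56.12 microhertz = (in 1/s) 16.96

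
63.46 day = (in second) 5.483e+06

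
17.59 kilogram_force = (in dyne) 1.725e+07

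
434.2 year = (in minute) 2.282e+08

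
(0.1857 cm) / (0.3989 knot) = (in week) 1.496e-08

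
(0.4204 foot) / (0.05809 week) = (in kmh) 1.313e-05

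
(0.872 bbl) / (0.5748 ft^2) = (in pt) 7359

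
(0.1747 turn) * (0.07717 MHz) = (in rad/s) 8.471e+04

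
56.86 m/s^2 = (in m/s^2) 56.86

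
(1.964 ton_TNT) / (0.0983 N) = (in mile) 5.194e+07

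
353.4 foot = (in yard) 117.8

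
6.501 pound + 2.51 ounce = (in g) 3020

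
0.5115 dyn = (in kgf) 5.216e-07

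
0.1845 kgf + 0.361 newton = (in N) 2.17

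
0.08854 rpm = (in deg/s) 0.5312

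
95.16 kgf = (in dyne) 9.332e+07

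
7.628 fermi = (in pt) 2.162e-11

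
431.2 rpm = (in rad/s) 45.16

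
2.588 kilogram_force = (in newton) 25.38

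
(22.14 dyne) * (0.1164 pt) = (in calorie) 2.173e-09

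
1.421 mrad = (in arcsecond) 293.1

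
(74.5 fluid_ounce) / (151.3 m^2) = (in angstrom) 1.456e+05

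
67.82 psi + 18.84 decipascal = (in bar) 4.676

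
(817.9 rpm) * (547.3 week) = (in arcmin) 9.746e+13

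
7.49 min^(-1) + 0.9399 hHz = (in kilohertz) 0.09411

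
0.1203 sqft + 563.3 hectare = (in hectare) 563.3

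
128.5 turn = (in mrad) 8.074e+05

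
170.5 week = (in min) 1.719e+06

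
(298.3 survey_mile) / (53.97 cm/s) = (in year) 0.02821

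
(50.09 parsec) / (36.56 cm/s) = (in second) 4.228e+18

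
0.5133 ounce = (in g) 14.55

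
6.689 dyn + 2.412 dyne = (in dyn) 9.101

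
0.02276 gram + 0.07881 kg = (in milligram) 7.883e+04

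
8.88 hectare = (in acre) 21.94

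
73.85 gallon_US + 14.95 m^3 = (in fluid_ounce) 5.15e+05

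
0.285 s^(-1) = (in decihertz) 2.85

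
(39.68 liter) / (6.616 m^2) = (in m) 0.005998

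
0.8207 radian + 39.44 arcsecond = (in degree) 47.03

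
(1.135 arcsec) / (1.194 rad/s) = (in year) 1.461e-13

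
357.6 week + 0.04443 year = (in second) 2.177e+08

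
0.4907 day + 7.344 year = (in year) 7.345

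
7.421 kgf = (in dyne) 7.278e+06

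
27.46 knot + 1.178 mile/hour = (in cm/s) 1465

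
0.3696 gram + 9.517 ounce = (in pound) 0.5956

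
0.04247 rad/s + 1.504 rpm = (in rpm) 1.91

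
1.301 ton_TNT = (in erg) 5.443e+16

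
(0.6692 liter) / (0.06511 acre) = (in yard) 2.778e-06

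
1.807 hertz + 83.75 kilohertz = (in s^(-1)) 8.375e+04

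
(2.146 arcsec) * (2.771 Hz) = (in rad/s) 2.883e-05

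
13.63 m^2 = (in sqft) 146.7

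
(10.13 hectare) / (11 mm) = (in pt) 2.61e+10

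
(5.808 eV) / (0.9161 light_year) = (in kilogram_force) 1.095e-35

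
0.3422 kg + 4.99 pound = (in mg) 2.606e+06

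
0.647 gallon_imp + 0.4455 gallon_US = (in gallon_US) 1.223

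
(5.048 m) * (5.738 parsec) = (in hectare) 8.938e+13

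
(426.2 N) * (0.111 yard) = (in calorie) 10.34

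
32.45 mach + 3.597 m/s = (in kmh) 3.979e+04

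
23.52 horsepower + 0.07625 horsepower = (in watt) 1.76e+04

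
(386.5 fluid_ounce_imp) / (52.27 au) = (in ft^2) 1.512e-14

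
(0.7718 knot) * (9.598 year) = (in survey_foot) 3.943e+08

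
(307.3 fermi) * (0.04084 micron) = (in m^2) 1.255e-20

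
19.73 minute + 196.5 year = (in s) 6.197e+09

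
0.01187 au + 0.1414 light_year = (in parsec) 0.04335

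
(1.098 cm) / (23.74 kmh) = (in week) 2.753e-09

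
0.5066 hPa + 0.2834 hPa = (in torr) 0.5925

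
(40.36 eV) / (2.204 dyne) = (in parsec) 9.508e-30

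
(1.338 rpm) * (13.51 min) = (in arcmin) 3.904e+05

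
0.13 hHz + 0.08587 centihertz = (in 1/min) 780.1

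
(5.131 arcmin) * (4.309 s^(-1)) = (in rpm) 0.06142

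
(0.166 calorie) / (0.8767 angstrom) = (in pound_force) 1.781e+09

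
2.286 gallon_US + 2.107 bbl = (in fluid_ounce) 1.162e+04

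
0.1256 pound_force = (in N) 0.5587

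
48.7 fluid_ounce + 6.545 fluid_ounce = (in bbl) 0.01028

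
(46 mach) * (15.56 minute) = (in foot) 4.798e+07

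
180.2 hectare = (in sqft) 1.94e+07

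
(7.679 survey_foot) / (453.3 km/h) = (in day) 2.151e-07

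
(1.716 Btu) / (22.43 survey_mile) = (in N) 0.05015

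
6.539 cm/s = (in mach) 0.000192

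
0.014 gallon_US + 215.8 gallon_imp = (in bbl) 6.171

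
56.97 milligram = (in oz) 0.00201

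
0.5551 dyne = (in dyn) 0.5551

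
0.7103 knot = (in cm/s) 36.54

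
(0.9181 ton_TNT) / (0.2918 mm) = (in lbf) 2.959e+12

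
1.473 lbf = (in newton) 6.552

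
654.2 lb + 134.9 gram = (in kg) 296.9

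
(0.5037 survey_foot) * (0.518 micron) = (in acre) 1.965e-11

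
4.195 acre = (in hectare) 1.698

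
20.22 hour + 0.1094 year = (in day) 40.77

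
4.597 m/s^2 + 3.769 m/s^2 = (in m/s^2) 8.366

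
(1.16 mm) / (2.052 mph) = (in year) 4.01e-11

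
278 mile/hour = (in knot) 241.6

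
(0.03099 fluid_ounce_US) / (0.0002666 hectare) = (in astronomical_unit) 2.298e-18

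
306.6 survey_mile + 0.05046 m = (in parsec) 1.599e-11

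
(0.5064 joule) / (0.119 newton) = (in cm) 425.5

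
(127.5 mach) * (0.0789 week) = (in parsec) 6.714e-08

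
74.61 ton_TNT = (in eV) 1.948e+30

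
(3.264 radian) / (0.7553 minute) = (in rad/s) 0.07202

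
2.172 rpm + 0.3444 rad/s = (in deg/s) 32.76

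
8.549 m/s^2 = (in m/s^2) 8.549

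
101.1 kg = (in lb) 222.9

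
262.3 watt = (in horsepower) 0.3518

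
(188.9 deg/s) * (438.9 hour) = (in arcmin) 1.791e+10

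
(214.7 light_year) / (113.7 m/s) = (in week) 2.954e+10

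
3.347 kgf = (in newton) 32.82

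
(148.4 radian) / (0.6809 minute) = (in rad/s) 3.632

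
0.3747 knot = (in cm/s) 19.28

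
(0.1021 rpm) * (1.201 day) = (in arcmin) 3.814e+06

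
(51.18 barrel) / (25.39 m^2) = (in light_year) 3.387e-17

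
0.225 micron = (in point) 0.0006378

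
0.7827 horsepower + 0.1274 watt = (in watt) 583.8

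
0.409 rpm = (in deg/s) 2.454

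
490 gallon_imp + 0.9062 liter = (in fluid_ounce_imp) 7.843e+04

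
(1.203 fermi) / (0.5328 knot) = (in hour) 1.219e-18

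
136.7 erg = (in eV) 8.532e+13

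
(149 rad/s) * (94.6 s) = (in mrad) 1.41e+07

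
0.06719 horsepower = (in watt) 50.1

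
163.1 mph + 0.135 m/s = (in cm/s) 7305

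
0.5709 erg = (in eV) 3.563e+11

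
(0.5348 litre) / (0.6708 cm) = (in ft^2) 0.8582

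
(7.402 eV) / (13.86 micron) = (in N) 8.557e-14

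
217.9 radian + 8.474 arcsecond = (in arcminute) 7.491e+05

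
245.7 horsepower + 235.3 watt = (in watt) 1.835e+05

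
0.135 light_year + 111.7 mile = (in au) 8538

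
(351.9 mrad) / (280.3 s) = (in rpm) 0.01199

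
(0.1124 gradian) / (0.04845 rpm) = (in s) 0.348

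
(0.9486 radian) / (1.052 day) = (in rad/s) 1.044e-05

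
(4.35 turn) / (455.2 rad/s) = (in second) 0.06004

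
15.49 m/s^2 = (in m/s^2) 15.49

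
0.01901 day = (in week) 0.002716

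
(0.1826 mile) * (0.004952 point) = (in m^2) 0.0005134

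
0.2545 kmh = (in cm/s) 7.069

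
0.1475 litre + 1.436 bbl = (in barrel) 1.437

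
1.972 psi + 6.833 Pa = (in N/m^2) 1.36e+04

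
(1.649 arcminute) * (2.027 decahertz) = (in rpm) 0.09285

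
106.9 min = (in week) 0.01061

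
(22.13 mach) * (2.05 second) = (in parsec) 5.006e-13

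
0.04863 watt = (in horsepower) 6.521e-05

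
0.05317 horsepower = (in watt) 39.65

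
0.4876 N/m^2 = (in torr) 0.003657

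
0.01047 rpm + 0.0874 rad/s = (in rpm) 0.8451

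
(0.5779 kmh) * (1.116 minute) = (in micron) 1.075e+07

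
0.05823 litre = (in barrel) 0.0003663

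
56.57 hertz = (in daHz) 5.657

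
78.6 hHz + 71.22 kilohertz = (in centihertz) 7.908e+06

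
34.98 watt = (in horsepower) 0.04691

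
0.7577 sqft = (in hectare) 7.039e-06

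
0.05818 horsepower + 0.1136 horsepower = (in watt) 128.1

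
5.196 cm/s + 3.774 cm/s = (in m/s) 0.0897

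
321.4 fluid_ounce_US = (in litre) 9.505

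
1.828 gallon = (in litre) 6.92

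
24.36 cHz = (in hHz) 0.002436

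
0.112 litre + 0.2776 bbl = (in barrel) 0.2783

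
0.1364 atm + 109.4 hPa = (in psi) 3.591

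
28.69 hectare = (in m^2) 2.869e+05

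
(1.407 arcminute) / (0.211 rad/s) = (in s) 0.00194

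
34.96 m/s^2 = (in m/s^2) 34.96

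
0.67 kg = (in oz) 23.63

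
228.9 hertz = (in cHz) 2.289e+04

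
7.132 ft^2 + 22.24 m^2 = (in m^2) 22.9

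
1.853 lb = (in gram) 840.5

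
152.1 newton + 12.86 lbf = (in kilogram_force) 21.34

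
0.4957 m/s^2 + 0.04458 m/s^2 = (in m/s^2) 0.5403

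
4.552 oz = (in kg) 0.129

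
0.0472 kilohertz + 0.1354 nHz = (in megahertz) 4.72e-05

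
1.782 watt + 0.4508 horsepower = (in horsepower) 0.4532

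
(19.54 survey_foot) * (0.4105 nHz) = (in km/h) 8.801e-09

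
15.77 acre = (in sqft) 6.869e+05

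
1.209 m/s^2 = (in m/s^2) 1.209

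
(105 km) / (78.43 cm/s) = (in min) 2231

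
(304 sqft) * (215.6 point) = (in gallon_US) 567.5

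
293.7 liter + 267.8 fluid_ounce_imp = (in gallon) 79.6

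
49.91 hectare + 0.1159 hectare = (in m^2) 5.003e+05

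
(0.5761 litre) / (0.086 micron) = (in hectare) 0.6699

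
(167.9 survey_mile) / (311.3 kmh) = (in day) 0.03617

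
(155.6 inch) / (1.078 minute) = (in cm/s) 6.11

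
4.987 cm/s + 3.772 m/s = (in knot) 7.429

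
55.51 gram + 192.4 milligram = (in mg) 5.57e+04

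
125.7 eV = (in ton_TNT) 4.813e-27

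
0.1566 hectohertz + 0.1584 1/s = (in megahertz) 1.582e-05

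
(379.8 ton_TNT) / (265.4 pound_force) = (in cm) 1.346e+11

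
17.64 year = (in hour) 1.545e+05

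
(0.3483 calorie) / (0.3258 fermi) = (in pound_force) 1.006e+15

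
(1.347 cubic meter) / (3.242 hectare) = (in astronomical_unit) 2.777e-16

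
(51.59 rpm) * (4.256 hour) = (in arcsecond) 1.707e+10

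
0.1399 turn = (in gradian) 55.96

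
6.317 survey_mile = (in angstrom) 1.017e+14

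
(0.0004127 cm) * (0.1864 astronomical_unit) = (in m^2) 1.151e+05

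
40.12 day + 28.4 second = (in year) 0.1099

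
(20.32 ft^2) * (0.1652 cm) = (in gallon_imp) 0.686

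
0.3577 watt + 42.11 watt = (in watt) 42.47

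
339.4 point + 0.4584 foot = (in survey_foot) 0.8512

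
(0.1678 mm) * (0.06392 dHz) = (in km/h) 3.861e-06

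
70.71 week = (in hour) 1.188e+04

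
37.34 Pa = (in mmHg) 0.2801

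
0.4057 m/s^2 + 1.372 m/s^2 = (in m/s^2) 1.778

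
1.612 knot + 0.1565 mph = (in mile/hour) 2.012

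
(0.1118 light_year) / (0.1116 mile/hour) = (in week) 3.505e+10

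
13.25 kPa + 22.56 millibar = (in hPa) 155.1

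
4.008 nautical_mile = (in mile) 4.612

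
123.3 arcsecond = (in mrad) 0.5978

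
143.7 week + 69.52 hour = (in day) 1009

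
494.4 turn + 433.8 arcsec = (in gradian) 1.978e+05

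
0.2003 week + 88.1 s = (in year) 0.003844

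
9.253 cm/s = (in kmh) 0.3331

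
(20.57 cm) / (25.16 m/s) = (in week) 1.352e-08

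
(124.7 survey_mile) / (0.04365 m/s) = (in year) 0.1458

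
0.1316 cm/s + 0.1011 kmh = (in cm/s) 2.94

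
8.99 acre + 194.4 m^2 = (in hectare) 3.658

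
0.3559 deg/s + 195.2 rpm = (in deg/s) 1172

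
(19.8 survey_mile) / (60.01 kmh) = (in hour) 0.531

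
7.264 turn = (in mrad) 4.564e+04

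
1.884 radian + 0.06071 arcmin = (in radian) 1.884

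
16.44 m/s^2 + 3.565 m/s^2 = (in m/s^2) 20.01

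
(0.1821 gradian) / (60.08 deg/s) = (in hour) 7.577e-07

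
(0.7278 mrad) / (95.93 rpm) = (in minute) 1.207e-06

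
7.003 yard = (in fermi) 6.404e+15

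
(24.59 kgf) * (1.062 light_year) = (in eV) 1.512e+37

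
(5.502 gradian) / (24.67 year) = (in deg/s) 6.365e-09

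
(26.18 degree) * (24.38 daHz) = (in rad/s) 111.4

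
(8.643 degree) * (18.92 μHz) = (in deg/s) 0.0001635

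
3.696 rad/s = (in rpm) 35.29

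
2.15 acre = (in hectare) 0.8701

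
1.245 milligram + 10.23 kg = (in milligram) 1.023e+07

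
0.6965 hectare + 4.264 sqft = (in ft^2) 7.497e+04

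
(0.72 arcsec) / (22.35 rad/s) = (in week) 2.582e-13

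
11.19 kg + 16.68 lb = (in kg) 18.76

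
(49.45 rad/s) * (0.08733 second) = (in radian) 4.318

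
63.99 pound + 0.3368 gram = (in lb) 63.99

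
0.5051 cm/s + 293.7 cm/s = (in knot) 5.719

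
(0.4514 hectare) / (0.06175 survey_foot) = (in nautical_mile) 129.5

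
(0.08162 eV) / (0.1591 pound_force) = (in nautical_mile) 9.977e-24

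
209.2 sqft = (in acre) 0.004803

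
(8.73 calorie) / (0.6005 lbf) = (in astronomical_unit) 9.141e-11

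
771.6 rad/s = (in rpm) 7368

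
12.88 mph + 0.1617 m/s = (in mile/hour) 13.24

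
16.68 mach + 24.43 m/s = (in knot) 1.109e+04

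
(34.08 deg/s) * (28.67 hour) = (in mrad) 6.139e+07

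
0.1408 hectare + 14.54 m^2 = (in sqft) 1.531e+04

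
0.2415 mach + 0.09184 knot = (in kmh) 296.2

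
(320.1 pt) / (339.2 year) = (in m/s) 1.056e-11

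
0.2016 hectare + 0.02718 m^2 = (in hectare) 0.2016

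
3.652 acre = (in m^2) 1.478e+04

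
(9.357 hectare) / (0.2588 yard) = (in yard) 4.324e+05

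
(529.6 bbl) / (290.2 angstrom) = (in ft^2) 3.123e+10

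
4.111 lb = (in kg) 1.865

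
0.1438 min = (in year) 2.736e-07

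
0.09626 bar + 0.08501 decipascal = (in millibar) 96.26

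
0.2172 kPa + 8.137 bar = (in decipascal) 8.139e+06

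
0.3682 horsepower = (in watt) 274.6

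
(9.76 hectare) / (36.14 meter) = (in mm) 2.701e+06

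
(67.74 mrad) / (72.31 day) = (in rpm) 1.035e-07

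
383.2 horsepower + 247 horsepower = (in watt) 4.699e+05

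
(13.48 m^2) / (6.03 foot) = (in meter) 7.334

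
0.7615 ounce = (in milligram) 2.159e+04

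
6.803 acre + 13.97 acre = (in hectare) 8.407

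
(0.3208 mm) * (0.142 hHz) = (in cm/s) 0.4555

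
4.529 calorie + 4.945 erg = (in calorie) 4.529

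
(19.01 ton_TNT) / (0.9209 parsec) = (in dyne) 0.2799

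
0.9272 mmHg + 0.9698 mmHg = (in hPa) 2.529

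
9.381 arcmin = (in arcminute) 9.381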